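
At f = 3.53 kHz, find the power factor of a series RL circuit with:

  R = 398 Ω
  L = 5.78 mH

Step 1 — Angular frequency: ω = 2π·f = 2π·3530 = 2.218e+04 rad/s.
Step 2 — Component impedances:
  R: Z = R = 398 Ω
  L: Z = jωL = j·2.218e+04·0.00578 = 0 + j128.2 Ω
Step 3 — Series combination: Z_total = R + L = 398 + j128.2 Ω = 418.1∠17.9° Ω.
Step 4 — Power factor: PF = cos(φ) = Re(Z)/|Z| = 398/418.14 = 0.9518.
Step 5 — Type: Im(Z) = 128.2 ⇒ lagging (phase φ = 17.9°).

PF = 0.9518 (lagging, φ = 17.9°)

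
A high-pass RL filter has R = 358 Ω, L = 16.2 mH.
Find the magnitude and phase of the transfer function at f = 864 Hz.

Step 1 — Angular frequency: ω = 2π·864 = 5429 rad/s.
Step 2 — Transfer function: H(jω) = jωL/(R + jωL).
Step 3 — Numerator jωL = j·87.94; denominator R + jωL = 358 + j87.94.
Step 4 — H = 0.05691 + j0.2317.
Step 5 — Magnitude: |H| = 0.2386 (-12.4 dB); phase: φ = 76.2°.

|H| = 0.2386 (-12.4 dB), φ = 76.2°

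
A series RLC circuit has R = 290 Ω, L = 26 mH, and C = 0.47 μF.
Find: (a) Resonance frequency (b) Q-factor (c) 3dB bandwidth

Step 1 — Resonance: ω₀ = 1/√(LC) = 1/√(0.026·4.7e-07) = 9046 rad/s.
Step 2 — f₀ = ω₀/(2π) = 1440 Hz.
Step 3 — Series Q: Q = ω₀L/R = 9046·0.026/290 = 0.811.
Step 4 — Bandwidth: Δω = ω₀/Q = 1.115e+04 rad/s; BW = Δω/(2π) = 1775 Hz.

(a) f₀ = 1440 Hz  (b) Q = 0.811  (c) BW = 1775 Hz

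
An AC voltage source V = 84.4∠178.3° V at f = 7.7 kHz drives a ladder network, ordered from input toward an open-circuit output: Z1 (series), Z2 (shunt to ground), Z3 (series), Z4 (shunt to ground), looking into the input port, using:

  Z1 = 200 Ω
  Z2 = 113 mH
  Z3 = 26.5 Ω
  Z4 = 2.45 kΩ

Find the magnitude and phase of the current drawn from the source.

Step 1 — Angular frequency: ω = 2π·f = 2π·7700 = 4.838e+04 rad/s.
Step 2 — Component impedances:
  Z1: Z = R = 200 Ω
  Z2: Z = jωL = j·4.838e+04·0.113 = 0 + j5467 Ω
  Z3: Z = R = 26.5 Ω
  Z4: Z = R = 2450 Ω
Step 3 — Ladder network (open output): work backward from the far end, alternating series and parallel combinations. Z_in = 2255 + j930.8 Ω = 2439∠22.4° Ω.
Step 4 — Source phasor: V = 84.4∠178.3° V = -84.36 + j2.504 V.
Step 5 — Ohm's law: I = V / Z_total = (-84.36 + j2.504) / (2255 + j930.8) = -0.03157 + j0.01414 A.
Step 6 — Convert to polar: |I| = 0.0346 A, ∠I = 155.9°.

I = 0.0346∠155.9° A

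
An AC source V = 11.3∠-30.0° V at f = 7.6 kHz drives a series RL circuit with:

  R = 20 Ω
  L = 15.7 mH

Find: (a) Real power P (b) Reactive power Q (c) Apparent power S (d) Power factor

Step 1 — Angular frequency: ω = 2π·f = 2π·7600 = 4.775e+04 rad/s.
Step 2 — Component impedances:
  R: Z = R = 20 Ω
  L: Z = jωL = j·4.775e+04·0.0157 = 0 + j749.7 Ω
Step 3 — Series combination: Z_total = R + L = 20 + j749.7 Ω = 750∠88.5° Ω.
Step 4 — Source phasor: V = 11.3∠-30.0° V = 9.786 - j5.65 V.
Step 5 — Current: I = V / Z = -0.007183 - j0.01324 A = 0.01507∠-118.5° A.
Step 6 — Complex power: S = V·I* = 0.00454 + j0.1702 VA.
Step 7 — Real power: P = Re(S) = 0.00454 W.
Step 8 — Reactive power: Q = Im(S) = 0.1702 VAR.
Step 9 — Apparent power: |S| = 0.1703 VA.
Step 10 — Power factor: PF = P/|S| = 0.02667 (lagging).

(a) P = 0.00454 W  (b) Q = 0.1702 VAR  (c) S = 0.1703 VA  (d) PF = 0.02667 (lagging)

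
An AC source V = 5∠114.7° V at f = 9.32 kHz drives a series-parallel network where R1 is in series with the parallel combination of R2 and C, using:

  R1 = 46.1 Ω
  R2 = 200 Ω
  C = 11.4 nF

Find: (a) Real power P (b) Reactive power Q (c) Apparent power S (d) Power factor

Step 1 — Angular frequency: ω = 2π·f = 2π·9320 = 5.856e+04 rad/s.
Step 2 — Component impedances:
  R1: Z = R = 46.1 Ω
  R2: Z = R = 200 Ω
  C: Z = 1/(jωC) = -j/(ω·C) = 0 - j1498 Ω
Step 3 — Parallel branch: R2 || C = 1/(1/R2 + 1/C) = 196.5 - j26.24 Ω.
Step 4 — Series with R1: Z_total = R1 + (R2 || C) = 242.6 - j26.24 Ω = 244∠-6.2° Ω.
Step 5 — Source phasor: V = 5∠114.7° V = -2.089 + j4.543 V.
Step 6 — Current: I = V / Z = -0.01051 + j0.01759 A = 0.02049∠120.9° A.
Step 7 — Complex power: S = V·I* = 0.1019 - j0.01102 VA.
Step 8 — Real power: P = Re(S) = 0.1019 W.
Step 9 — Reactive power: Q = Im(S) = -0.01102 VAR.
Step 10 — Apparent power: |S| = 0.1025 VA.
Step 11 — Power factor: PF = P/|S| = 0.9942 (leading).

(a) P = 0.1019 W  (b) Q = -0.01102 VAR  (c) S = 0.1025 VA  (d) PF = 0.9942 (leading)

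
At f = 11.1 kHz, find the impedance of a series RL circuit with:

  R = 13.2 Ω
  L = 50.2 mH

Step 1 — Angular frequency: ω = 2π·f = 2π·1.11e+04 = 6.974e+04 rad/s.
Step 2 — Component impedances:
  R: Z = R = 13.2 Ω
  L: Z = jωL = j·6.974e+04·0.0502 = 0 + j3501 Ω
Step 3 — Series combination: Z_total = R + L = 13.2 + j3501 Ω = 3501∠89.8° Ω.

Z = 13.2 + j3501 Ω = 3501∠89.8° Ω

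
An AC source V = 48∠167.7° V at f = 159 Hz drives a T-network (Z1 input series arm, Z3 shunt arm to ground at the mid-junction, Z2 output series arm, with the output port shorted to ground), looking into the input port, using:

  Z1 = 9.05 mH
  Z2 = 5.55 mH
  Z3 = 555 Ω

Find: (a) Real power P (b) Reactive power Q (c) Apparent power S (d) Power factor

Step 1 — Angular frequency: ω = 2π·f = 2π·159 = 999 rad/s.
Step 2 — Component impedances:
  Z1: Z = jωL = j·999·0.00905 = 0 + j9.041 Ω
  Z2: Z = jωL = j·999·0.00555 = 0 + j5.545 Ω
  Z3: Z = R = 555 Ω
Step 3 — With the output port shorted to ground, the output series arm Z2 runs from the junction to ground; the shunt arm Z3 also runs from the junction to ground. They appear in parallel: Z3 || Z2 = 0.05539 + j5.544 Ω.
Step 4 — Series with input arm Z1: Z_in = Z1 + (Z3 || Z2) = 0.05539 + j14.59 Ω = 14.59∠89.8° Ω.
Step 5 — Source phasor: V = 48∠167.7° V = -46.9 + j10.23 V.
Step 6 — Current: I = V / Z = 0.6889 + j3.218 A = 3.291∠77.9° A.
Step 7 — Complex power: S = V·I* = 0.5999 + j158 VA.
Step 8 — Real power: P = Re(S) = 0.5999 W.
Step 9 — Reactive power: Q = Im(S) = 158 VAR.
Step 10 — Apparent power: |S| = 158 VA.
Step 11 — Power factor: PF = P/|S| = 0.003797 (lagging).

(a) P = 0.5999 W  (b) Q = 158 VAR  (c) S = 158 VA  (d) PF = 0.003797 (lagging)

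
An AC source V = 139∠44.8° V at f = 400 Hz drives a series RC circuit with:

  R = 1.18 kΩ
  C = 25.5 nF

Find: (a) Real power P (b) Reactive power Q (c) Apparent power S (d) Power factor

Step 1 — Angular frequency: ω = 2π·f = 2π·400 = 2513 rad/s.
Step 2 — Component impedances:
  R: Z = R = 1180 Ω
  C: Z = 1/(jωC) = -j/(ω·C) = 0 - j1.56e+04 Ω
Step 3 — Series combination: Z_total = R + C = 1180 - j1.56e+04 Ω = 1.565e+04∠-85.7° Ω.
Step 4 — Source phasor: V = 139∠44.8° V = 98.63 + j97.94 V.
Step 5 — Current: I = V / Z = -0.005766 + j0.006757 A = 0.008883∠130.5° A.
Step 6 — Complex power: S = V·I* = 0.09311 - j1.231 VA.
Step 7 — Real power: P = Re(S) = 0.09311 W.
Step 8 — Reactive power: Q = Im(S) = -1.231 VAR.
Step 9 — Apparent power: |S| = 1.235 VA.
Step 10 — Power factor: PF = P/|S| = 0.07541 (leading).

(a) P = 0.09311 W  (b) Q = -1.231 VAR  (c) S = 1.235 VA  (d) PF = 0.07541 (leading)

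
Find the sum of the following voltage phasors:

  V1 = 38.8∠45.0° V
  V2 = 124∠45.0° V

Step 1 — Convert each phasor to rectangular form:
  V1 = 38.8·(cos(45.0°) + j·sin(45.0°)) = 27.44 + j27.44 V
  V2 = 124·(cos(45.0°) + j·sin(45.0°)) = 87.68 + j87.68 V
Step 2 — Sum components: V_total = 115.1 + j115.1 V.
Step 3 — Convert to polar: |V_total| = 162.8 V, ∠V_total = 45.0°.

V_total = 162.8∠45.0° V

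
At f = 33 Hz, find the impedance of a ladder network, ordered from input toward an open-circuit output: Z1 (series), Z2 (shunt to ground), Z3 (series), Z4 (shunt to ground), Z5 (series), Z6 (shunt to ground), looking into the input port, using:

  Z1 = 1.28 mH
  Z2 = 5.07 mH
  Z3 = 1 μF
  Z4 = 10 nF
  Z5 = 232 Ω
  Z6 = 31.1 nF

Step 1 — Angular frequency: ω = 2π·f = 2π·33 = 207.3 rad/s.
Step 2 — Component impedances:
  Z1: Z = jωL = j·207.3·0.00128 = 0 + j0.2654 Ω
  Z2: Z = jωL = j·207.3·0.00507 = 0 + j1.051 Ω
  Z3: Z = 1/(jωC) = -j/(ω·C) = 0 - j4823 Ω
  Z4: Z = 1/(jωC) = -j/(ω·C) = 0 - j4.823e+05 Ω
  Z5: Z = R = 232 Ω
  Z6: Z = 1/(jωC) = -j/(ω·C) = 0 - j1.551e+05 Ω
Step 3 — Ladder network (open output): work backward from the far end, alternating series and parallel combinations. Z_in = 9.836e-09 + j1.317 Ω = 1.317∠90.0° Ω.

Z = 9.836e-09 + j1.317 Ω = 1.317∠90.0° Ω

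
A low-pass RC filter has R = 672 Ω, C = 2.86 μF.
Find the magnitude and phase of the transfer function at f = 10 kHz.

Step 1 — Angular frequency: ω = 2π·1e+04 = 6.283e+04 rad/s.
Step 2 — Transfer function: H(jω) = 1/(1 + jωRC).
Step 3 — Denominator: 1 + jωRC = 1 + j·6.283e+04·672·2.86e-06 = 1 + j120.8.
Step 4 — H = 6.857e-05 - j0.00828.
Step 5 — Magnitude: |H| = 0.008281 (-41.6 dB); phase: φ = -89.5°.

|H| = 0.008281 (-41.6 dB), φ = -89.5°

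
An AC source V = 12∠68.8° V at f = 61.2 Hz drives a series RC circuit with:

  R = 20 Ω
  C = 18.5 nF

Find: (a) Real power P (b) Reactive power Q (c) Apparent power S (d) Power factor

Step 1 — Angular frequency: ω = 2π·f = 2π·61.2 = 384.5 rad/s.
Step 2 — Component impedances:
  R: Z = R = 20 Ω
  C: Z = 1/(jωC) = -j/(ω·C) = 0 - j1.406e+05 Ω
Step 3 — Series combination: Z_total = R + C = 20 - j1.406e+05 Ω = 1.406e+05∠-90.0° Ω.
Step 4 — Source phasor: V = 12∠68.8° V = 4.339 + j11.19 V.
Step 5 — Current: I = V / Z = -7.958e-05 + j3.088e-05 A = 8.537e-05∠158.8° A.
Step 6 — Complex power: S = V·I* = 1.457e-07 - j0.001024 VA.
Step 7 — Real power: P = Re(S) = 1.457e-07 W.
Step 8 — Reactive power: Q = Im(S) = -0.001024 VAR.
Step 9 — Apparent power: |S| = 0.001024 VA.
Step 10 — Power factor: PF = P/|S| = 0.0001423 (leading).

(a) P = 1.457e-07 W  (b) Q = -0.001024 VAR  (c) S = 0.001024 VA  (d) PF = 0.0001423 (leading)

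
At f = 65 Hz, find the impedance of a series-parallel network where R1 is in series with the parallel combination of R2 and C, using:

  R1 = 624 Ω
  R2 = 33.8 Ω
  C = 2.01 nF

Step 1 — Angular frequency: ω = 2π·f = 2π·65 = 408.4 rad/s.
Step 2 — Component impedances:
  R1: Z = R = 624 Ω
  R2: Z = R = 33.8 Ω
  C: Z = 1/(jωC) = -j/(ω·C) = 0 - j1.218e+06 Ω
Step 3 — Parallel branch: R2 || C = 1/(1/R2 + 1/C) = 33.8 - j0.0009378 Ω.
Step 4 — Series with R1: Z_total = R1 + (R2 || C) = 657.8 - j0.0009378 Ω = 657.8∠-0.0° Ω.

Z = 657.8 - j0.0009378 Ω = 657.8∠-0.0° Ω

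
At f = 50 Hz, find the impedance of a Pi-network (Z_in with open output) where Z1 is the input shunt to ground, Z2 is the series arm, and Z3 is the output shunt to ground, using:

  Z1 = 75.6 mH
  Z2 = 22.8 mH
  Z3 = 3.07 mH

Step 1 — Angular frequency: ω = 2π·f = 2π·50 = 314.2 rad/s.
Step 2 — Component impedances:
  Z1: Z = jωL = j·314.2·0.0756 = 0 + j23.75 Ω
  Z2: Z = jωL = j·314.2·0.0228 = 0 + j7.163 Ω
  Z3: Z = jωL = j·314.2·0.00307 = 0 + j0.9645 Ω
Step 3 — With open output, the series arm Z2 and the output shunt Z3 appear in series to ground: Z2 + Z3 = 0 + j8.127 Ω.
Step 4 — Parallel with input shunt Z1: Z_in = Z1 || (Z2 + Z3) = 0 + j6.055 Ω = 6.055∠90.0° Ω.

Z = 0 + j6.055 Ω = 6.055∠90.0° Ω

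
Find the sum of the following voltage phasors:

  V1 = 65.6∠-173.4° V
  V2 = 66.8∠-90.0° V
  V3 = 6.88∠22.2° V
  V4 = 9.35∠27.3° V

Step 1 — Convert each phasor to rectangular form:
  V1 = 65.6·(cos(-173.4°) + j·sin(-173.4°)) = -65.17 - j7.54 V
  V2 = 66.8·(cos(-90.0°) + j·sin(-90.0°)) = 0 - j66.8 V
  V3 = 6.88·(cos(22.2°) + j·sin(22.2°)) = 6.37 + j2.6 V
  V4 = 9.35·(cos(27.3°) + j·sin(27.3°)) = 8.309 + j4.288 V
Step 2 — Sum components: V_total = -50.49 - j67.45 V.
Step 3 — Convert to polar: |V_total| = 84.25 V, ∠V_total = -126.8°.

V_total = 84.25∠-126.8° V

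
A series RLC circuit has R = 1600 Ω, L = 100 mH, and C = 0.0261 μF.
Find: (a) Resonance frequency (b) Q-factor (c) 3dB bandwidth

Step 1 — Resonance condition Im(Z)=0 gives ω₀ = 1/√(LC).
Step 2 — ω₀ = 1/√(0.1·2.61e-08) = 1.957e+04 rad/s.
Step 3 — f₀ = ω₀/(2π) = 3115 Hz.
Step 4 — Series Q: Q = ω₀L/R = 1.957e+04·0.1/1600 = 1.223.
Step 5 — 3dB bandwidth: Δω = ω₀/Q = 1.6e+04 rad/s; BW = Δω/(2π) = 2546 Hz.

(a) f₀ = 3115 Hz  (b) Q = 1.223  (c) BW = 2546 Hz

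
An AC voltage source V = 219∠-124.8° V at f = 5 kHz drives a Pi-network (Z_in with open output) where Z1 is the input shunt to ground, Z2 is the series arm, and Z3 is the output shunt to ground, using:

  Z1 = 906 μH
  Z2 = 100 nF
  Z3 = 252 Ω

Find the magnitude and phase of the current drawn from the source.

Step 1 — Angular frequency: ω = 2π·f = 2π·5000 = 3.142e+04 rad/s.
Step 2 — Component impedances:
  Z1: Z = jωL = j·3.142e+04·0.000906 = 0 + j28.46 Ω
  Z2: Z = 1/(jωC) = -j/(ω·C) = 0 - j318.3 Ω
  Z3: Z = R = 252 Ω
Step 3 — With open output, the series arm Z2 and the output shunt Z3 appear in series to ground: Z2 + Z3 = 252 - j318.3 Ω.
Step 4 — Parallel with input shunt Z1: Z_in = Z1 || (Z2 + Z3) = 1.384 + j30.05 Ω = 30.09∠87.4° Ω.
Step 5 — Source phasor: V = 219∠-124.8° V = -125 - j179.8 V.
Step 6 — Ohm's law: I = V / Z_total = (-125 - j179.8) / (1.384 + j30.05) = -6.162 + j3.875 A.
Step 7 — Convert to polar: |I| = 7.279 A, ∠I = 147.8°.

I = 7.279∠147.8° A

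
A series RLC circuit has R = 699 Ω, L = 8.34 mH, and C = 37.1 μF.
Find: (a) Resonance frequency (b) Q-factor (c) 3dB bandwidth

Step 1 — Resonance condition Im(Z)=0 gives ω₀ = 1/√(LC).
Step 2 — ω₀ = 1/√(0.00834·3.71e-05) = 1798 rad/s.
Step 3 — f₀ = ω₀/(2π) = 286.1 Hz.
Step 4 — Series Q: Q = ω₀L/R = 1798·0.00834/699 = 0.02145.
Step 5 — 3dB bandwidth: Δω = ω₀/Q = 8.381e+04 rad/s; BW = Δω/(2π) = 1.334e+04 Hz.

(a) f₀ = 286.1 Hz  (b) Q = 0.02145  (c) BW = 1.334e+04 Hz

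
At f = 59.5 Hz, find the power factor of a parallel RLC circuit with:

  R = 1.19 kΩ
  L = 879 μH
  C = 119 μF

Step 1 — Angular frequency: ω = 2π·f = 2π·59.5 = 373.8 rad/s.
Step 2 — Component impedances:
  R: Z = R = 1190 Ω
  L: Z = jωL = j·373.8·0.000879 = 0 + j0.3286 Ω
  C: Z = 1/(jωC) = -j/(ω·C) = 0 - j22.48 Ω
Step 3 — Parallel combination: 1/Z_total = 1/R + 1/L + 1/C; Z_total = 9.346e-05 + j0.3335 Ω = 0.3335∠90.0° Ω.
Step 4 — Power factor: PF = cos(φ) = Re(Z)/|Z| = 9.346e-05/0.3335 = 0.0002802.
Step 5 — Type: Im(Z) = 0.3335 ⇒ lagging (phase φ = 90.0°).

PF = 0.0002802 (lagging, φ = 90.0°)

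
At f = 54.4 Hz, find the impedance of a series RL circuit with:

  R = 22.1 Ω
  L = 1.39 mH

Step 1 — Angular frequency: ω = 2π·f = 2π·54.4 = 341.8 rad/s.
Step 2 — Component impedances:
  R: Z = R = 22.1 Ω
  L: Z = jωL = j·341.8·0.00139 = 0 + j0.4751 Ω
Step 3 — Series combination: Z_total = R + L = 22.1 + j0.4751 Ω = 22.11∠1.2° Ω.

Z = 22.1 + j0.4751 Ω = 22.11∠1.2° Ω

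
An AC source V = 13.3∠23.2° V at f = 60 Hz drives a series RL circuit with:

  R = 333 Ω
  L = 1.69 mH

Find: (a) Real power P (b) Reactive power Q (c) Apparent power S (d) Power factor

Step 1 — Angular frequency: ω = 2π·f = 2π·60 = 377 rad/s.
Step 2 — Component impedances:
  R: Z = R = 333 Ω
  L: Z = jωL = j·377·0.00169 = 0 + j0.6371 Ω
Step 3 — Series combination: Z_total = R + L = 333 + j0.6371 Ω = 333∠0.1° Ω.
Step 4 — Source phasor: V = 13.3∠23.2° V = 12.22 + j5.239 V.
Step 5 — Current: I = V / Z = 0.03674 + j0.01566 A = 0.03994∠23.1° A.
Step 6 — Complex power: S = V·I* = 0.5312 + j0.001016 VA.
Step 7 — Real power: P = Re(S) = 0.5312 W.
Step 8 — Reactive power: Q = Im(S) = 0.001016 VAR.
Step 9 — Apparent power: |S| = 0.5312 VA.
Step 10 — Power factor: PF = P/|S| = 1 (lagging).

(a) P = 0.5312 W  (b) Q = 0.001016 VAR  (c) S = 0.5312 VA  (d) PF = 1 (lagging)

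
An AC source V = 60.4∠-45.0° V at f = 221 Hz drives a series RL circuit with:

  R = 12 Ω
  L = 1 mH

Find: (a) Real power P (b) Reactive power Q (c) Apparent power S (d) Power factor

Step 1 — Angular frequency: ω = 2π·f = 2π·221 = 1389 rad/s.
Step 2 — Component impedances:
  R: Z = R = 12 Ω
  L: Z = jωL = j·1389·0.001 = 0 + j1.389 Ω
Step 3 — Series combination: Z_total = R + L = 12 + j1.389 Ω = 12.08∠6.6° Ω.
Step 4 — Source phasor: V = 60.4∠-45.0° V = 42.71 - j42.71 V.
Step 5 — Current: I = V / Z = 3.106 - j3.918 A = 5∠-51.6° A.
Step 6 — Complex power: S = V·I* = 300 + j34.71 VA.
Step 7 — Real power: P = Re(S) = 300 W.
Step 8 — Reactive power: Q = Im(S) = 34.71 VAR.
Step 9 — Apparent power: |S| = 302 VA.
Step 10 — Power factor: PF = P/|S| = 0.9934 (lagging).

(a) P = 300 W  (b) Q = 34.71 VAR  (c) S = 302 VA  (d) PF = 0.9934 (lagging)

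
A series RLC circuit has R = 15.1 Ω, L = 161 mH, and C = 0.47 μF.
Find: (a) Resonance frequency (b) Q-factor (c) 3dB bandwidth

Step 1 — Resonance condition Im(Z)=0 gives ω₀ = 1/√(LC).
Step 2 — ω₀ = 1/√(0.161·4.7e-07) = 3635 rad/s.
Step 3 — f₀ = ω₀/(2π) = 578.6 Hz.
Step 4 — Series Q: Q = ω₀L/R = 3635·0.161/15.1 = 38.76.
Step 5 — 3dB bandwidth: Δω = ω₀/Q = 93.79 rad/s; BW = Δω/(2π) = 14.93 Hz.

(a) f₀ = 578.6 Hz  (b) Q = 38.76  (c) BW = 14.93 Hz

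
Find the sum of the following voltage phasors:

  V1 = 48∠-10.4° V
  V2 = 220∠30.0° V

Step 1 — Convert each phasor to rectangular form:
  V1 = 48·(cos(-10.4°) + j·sin(-10.4°)) = 47.21 - j8.665 V
  V2 = 220·(cos(30.0°) + j·sin(30.0°)) = 190.5 + j110 V
Step 2 — Sum components: V_total = 237.7 + j101.3 V.
Step 3 — Convert to polar: |V_total| = 258.4 V, ∠V_total = 23.1°.

V_total = 258.4∠23.1° V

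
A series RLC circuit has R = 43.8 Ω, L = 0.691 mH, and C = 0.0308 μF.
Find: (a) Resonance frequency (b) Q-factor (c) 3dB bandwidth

Step 1 — Resonance condition Im(Z)=0 gives ω₀ = 1/√(LC).
Step 2 — ω₀ = 1/√(0.000691·3.08e-08) = 2.168e+05 rad/s.
Step 3 — f₀ = ω₀/(2π) = 3.45e+04 Hz.
Step 4 — Series Q: Q = ω₀L/R = 2.168e+05·0.000691/43.8 = 3.42.
Step 5 — 3dB bandwidth: Δω = ω₀/Q = 6.339e+04 rad/s; BW = Δω/(2π) = 1.009e+04 Hz.

(a) f₀ = 3.45e+04 Hz  (b) Q = 3.42  (c) BW = 1.009e+04 Hz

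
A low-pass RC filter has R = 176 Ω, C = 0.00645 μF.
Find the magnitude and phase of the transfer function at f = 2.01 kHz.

Step 1 — Angular frequency: ω = 2π·2010 = 1.263e+04 rad/s.
Step 2 — Transfer function: H(jω) = 1/(1 + jωRC).
Step 3 — Denominator: 1 + jωRC = 1 + j·1.263e+04·176·6.45e-09 = 1 + j0.01434.
Step 4 — H = 0.9998 - j0.01433.
Step 5 — Magnitude: |H| = 0.9999 (-0.0 dB); phase: φ = -0.8°.

|H| = 0.9999 (-0.0 dB), φ = -0.8°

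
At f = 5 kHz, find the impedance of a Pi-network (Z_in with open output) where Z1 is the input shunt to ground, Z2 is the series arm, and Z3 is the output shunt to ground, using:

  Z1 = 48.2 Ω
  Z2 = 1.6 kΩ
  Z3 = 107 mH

Step 1 — Angular frequency: ω = 2π·f = 2π·5000 = 3.142e+04 rad/s.
Step 2 — Component impedances:
  Z1: Z = R = 48.2 Ω
  Z2: Z = R = 1600 Ω
  Z3: Z = jωL = j·3.142e+04·0.107 = 0 + j3362 Ω
Step 3 — With open output, the series arm Z2 and the output shunt Z3 appear in series to ground: Z2 + Z3 = 1600 + j3362 Ω.
Step 4 — Parallel with input shunt Z1: Z_in = Z1 || (Z2 + Z3) = 47.93 + j0.5572 Ω = 47.93∠0.7° Ω.

Z = 47.93 + j0.5572 Ω = 47.93∠0.7° Ω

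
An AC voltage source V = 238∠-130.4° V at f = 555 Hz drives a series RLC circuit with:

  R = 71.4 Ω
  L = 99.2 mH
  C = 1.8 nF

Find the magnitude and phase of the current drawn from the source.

Step 1 — Angular frequency: ω = 2π·f = 2π·555 = 3487 rad/s.
Step 2 — Component impedances:
  R: Z = R = 71.4 Ω
  L: Z = jωL = j·3487·0.0992 = 0 + j345.9 Ω
  C: Z = 1/(jωC) = -j/(ω·C) = 0 - j1.593e+05 Ω
Step 3 — Series combination: Z_total = R + L + C = 71.4 - j1.59e+05 Ω = 1.59e+05∠-90.0° Ω.
Step 4 — Source phasor: V = 238∠-130.4° V = -154.3 - j181.2 V.
Step 5 — Ohm's law: I = V / Z_total = (-154.3 - j181.2) / (71.4 - j1.59e+05) = 0.00114 - j0.0009708 A.
Step 6 — Convert to polar: |I| = 0.001497 A, ∠I = -40.4°.

I = 0.001497∠-40.4° A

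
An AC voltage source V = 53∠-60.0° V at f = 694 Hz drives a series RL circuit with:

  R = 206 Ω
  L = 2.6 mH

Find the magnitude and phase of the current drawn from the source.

Step 1 — Angular frequency: ω = 2π·f = 2π·694 = 4361 rad/s.
Step 2 — Component impedances:
  R: Z = R = 206 Ω
  L: Z = jωL = j·4361·0.0026 = 0 + j11.34 Ω
Step 3 — Series combination: Z_total = R + L = 206 + j11.34 Ω = 206.3∠3.2° Ω.
Step 4 — Source phasor: V = 53∠-60.0° V = 26.5 - j45.9 V.
Step 5 — Ohm's law: I = V / Z_total = (26.5 - j45.9) / (206 + j11.34) = 0.116 - j0.2292 A.
Step 6 — Convert to polar: |I| = 0.2569 A, ∠I = -63.2°.

I = 0.2569∠-63.2° A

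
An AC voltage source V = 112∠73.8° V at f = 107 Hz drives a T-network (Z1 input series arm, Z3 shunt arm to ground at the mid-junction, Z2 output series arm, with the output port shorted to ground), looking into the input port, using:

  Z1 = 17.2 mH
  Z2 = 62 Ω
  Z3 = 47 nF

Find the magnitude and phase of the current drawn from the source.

Step 1 — Angular frequency: ω = 2π·f = 2π·107 = 672.3 rad/s.
Step 2 — Component impedances:
  Z1: Z = jωL = j·672.3·0.0172 = 0 + j11.56 Ω
  Z2: Z = R = 62 Ω
  Z3: Z = 1/(jωC) = -j/(ω·C) = 0 - j3.165e+04 Ω
Step 3 — With the output port shorted to ground, the output series arm Z2 runs from the junction to ground; the shunt arm Z3 also runs from the junction to ground. They appear in parallel: Z3 || Z2 = 62 - j0.1215 Ω.
Step 4 — Series with input arm Z1: Z_in = Z1 + (Z3 || Z2) = 62 + j11.44 Ω = 63.05∠10.5° Ω.
Step 5 — Source phasor: V = 112∠73.8° V = 31.25 + j107.6 V.
Step 6 — Ohm's law: I = V / Z_total = (31.25 + j107.6) / (62 + j11.44) = 0.797 + j1.588 A.
Step 7 — Convert to polar: |I| = 1.776 A, ∠I = 63.3°.

I = 1.776∠63.3° A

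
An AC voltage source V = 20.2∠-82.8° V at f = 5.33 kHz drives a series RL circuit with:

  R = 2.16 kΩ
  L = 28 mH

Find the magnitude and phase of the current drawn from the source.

Step 1 — Angular frequency: ω = 2π·f = 2π·5330 = 3.349e+04 rad/s.
Step 2 — Component impedances:
  R: Z = R = 2160 Ω
  L: Z = jωL = j·3.349e+04·0.028 = 0 + j937.7 Ω
Step 3 — Series combination: Z_total = R + L = 2160 + j937.7 Ω = 2355∠23.5° Ω.
Step 4 — Source phasor: V = 20.2∠-82.8° V = 2.532 - j20.04 V.
Step 5 — Ohm's law: I = V / Z_total = (2.532 - j20.04) / (2160 + j937.7) = -0.002403 - j0.008235 A.
Step 6 — Convert to polar: |I| = 0.008578 A, ∠I = -106.3°.

I = 0.008578∠-106.3° A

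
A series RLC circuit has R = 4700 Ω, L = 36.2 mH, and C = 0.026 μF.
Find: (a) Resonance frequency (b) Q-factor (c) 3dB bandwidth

Step 1 — Resonance: ω₀ = 1/√(LC) = 1/√(0.0362·2.6e-08) = 3.26e+04 rad/s.
Step 2 — f₀ = ω₀/(2π) = 5188 Hz.
Step 3 — Series Q: Q = ω₀L/R = 3.26e+04·0.0362/4700 = 0.2511.
Step 4 — Bandwidth: Δω = ω₀/Q = 1.298e+05 rad/s; BW = Δω/(2π) = 2.066e+04 Hz.

(a) f₀ = 5188 Hz  (b) Q = 0.2511  (c) BW = 2.066e+04 Hz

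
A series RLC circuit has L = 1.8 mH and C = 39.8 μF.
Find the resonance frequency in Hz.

Step 1 — Resonance condition Im(Z)=0 gives ω₀ = 1/√(LC).
Step 2 — ω₀ = 1/√(0.0018·3.98e-05) = 3736 rad/s.
Step 3 — f₀ = ω₀/(2π) = 594.6 Hz.

f₀ = 594.6 Hz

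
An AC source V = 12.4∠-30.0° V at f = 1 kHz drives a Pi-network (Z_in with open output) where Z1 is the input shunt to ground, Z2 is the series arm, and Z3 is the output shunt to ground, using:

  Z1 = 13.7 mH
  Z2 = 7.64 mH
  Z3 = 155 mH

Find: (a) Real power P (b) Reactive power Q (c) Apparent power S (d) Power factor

Step 1 — Angular frequency: ω = 2π·f = 2π·1000 = 6283 rad/s.
Step 2 — Component impedances:
  Z1: Z = jωL = j·6283·0.0137 = 0 + j86.08 Ω
  Z2: Z = jωL = j·6283·0.00764 = 0 + j48 Ω
  Z3: Z = jωL = j·6283·0.155 = 0 + j973.9 Ω
Step 3 — With open output, the series arm Z2 and the output shunt Z3 appear in series to ground: Z2 + Z3 = 0 + j1022 Ω.
Step 4 — Parallel with input shunt Z1: Z_in = Z1 || (Z2 + Z3) = 0 + j79.39 Ω = 79.39∠90.0° Ω.
Step 5 — Source phasor: V = 12.4∠-30.0° V = 10.74 - j6.2 V.
Step 6 — Current: I = V / Z = -0.07809 - j0.1353 A = 0.1562∠-120.0° A.
Step 7 — Complex power: S = V·I* = 0 + j1.937 VA.
Step 8 — Real power: P = Re(S) = 0 W.
Step 9 — Reactive power: Q = Im(S) = 1.937 VAR.
Step 10 — Apparent power: |S| = 1.937 VA.
Step 11 — Power factor: PF = P/|S| = 0 (lagging).

(a) P = 0 W  (b) Q = 1.937 VAR  (c) S = 1.937 VA  (d) PF = 0 (lagging)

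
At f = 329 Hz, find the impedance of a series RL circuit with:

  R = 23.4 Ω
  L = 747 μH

Step 1 — Angular frequency: ω = 2π·f = 2π·329 = 2067 rad/s.
Step 2 — Component impedances:
  R: Z = R = 23.4 Ω
  L: Z = jωL = j·2067·0.000747 = 0 + j1.544 Ω
Step 3 — Series combination: Z_total = R + L = 23.4 + j1.544 Ω = 23.45∠3.8° Ω.

Z = 23.4 + j1.544 Ω = 23.45∠3.8° Ω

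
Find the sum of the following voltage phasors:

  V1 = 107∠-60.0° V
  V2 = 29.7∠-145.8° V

Step 1 — Convert each phasor to rectangular form:
  V1 = 107·(cos(-60.0°) + j·sin(-60.0°)) = 53.5 - j92.66 V
  V2 = 29.7·(cos(-145.8°) + j·sin(-145.8°)) = -24.56 - j16.69 V
Step 2 — Sum components: V_total = 28.94 - j109.4 V.
Step 3 — Convert to polar: |V_total| = 113.1 V, ∠V_total = -75.2°.

V_total = 113.1∠-75.2° V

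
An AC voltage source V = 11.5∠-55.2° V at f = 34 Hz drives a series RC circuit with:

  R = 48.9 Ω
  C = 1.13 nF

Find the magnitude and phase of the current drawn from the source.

Step 1 — Angular frequency: ω = 2π·f = 2π·34 = 213.6 rad/s.
Step 2 — Component impedances:
  R: Z = R = 48.9 Ω
  C: Z = 1/(jωC) = -j/(ω·C) = 0 - j4.143e+06 Ω
Step 3 — Series combination: Z_total = R + C = 48.9 - j4.143e+06 Ω = 4.143e+06∠-90.0° Ω.
Step 4 — Source phasor: V = 11.5∠-55.2° V = 6.563 - j9.443 V.
Step 5 — Ohm's law: I = V / Z_total = (6.563 - j9.443) / (48.9 - j4.143e+06) = 2.28e-06 + j1.584e-06 A.
Step 6 — Convert to polar: |I| = 2.776e-06 A, ∠I = 34.8°.

I = 2.776e-06∠34.8° A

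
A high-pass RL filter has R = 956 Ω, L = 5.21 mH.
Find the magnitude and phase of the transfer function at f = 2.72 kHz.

Step 1 — Angular frequency: ω = 2π·2720 = 1.709e+04 rad/s.
Step 2 — Transfer function: H(jω) = jωL/(R + jωL).
Step 3 — Numerator jωL = j·89.04; denominator R + jωL = 956 + j89.04.
Step 4 — H = 0.0086 + j0.09234.
Step 5 — Magnitude: |H| = 0.09274 (-20.7 dB); phase: φ = 84.7°.

|H| = 0.09274 (-20.7 dB), φ = 84.7°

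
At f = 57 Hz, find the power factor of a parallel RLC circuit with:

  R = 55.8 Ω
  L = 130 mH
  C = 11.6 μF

Step 1 — Angular frequency: ω = 2π·f = 2π·57 = 358.1 rad/s.
Step 2 — Component impedances:
  R: Z = R = 55.8 Ω
  L: Z = jωL = j·358.1·0.13 = 0 + j46.56 Ω
  C: Z = 1/(jωC) = -j/(ω·C) = 0 - j240.7 Ω
Step 3 — Parallel combination: 1/Z_total = 1/R + 1/L + 1/C; Z_total = 28.85 + j27.88 Ω = 40.12∠44.0° Ω.
Step 4 — Power factor: PF = cos(φ) = Re(Z)/|Z| = 28.845/40.119 = 0.719.
Step 5 — Type: Im(Z) = 27.88 ⇒ lagging (phase φ = 44.0°).

PF = 0.719 (lagging, φ = 44.0°)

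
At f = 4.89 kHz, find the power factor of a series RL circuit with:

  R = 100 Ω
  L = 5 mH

Step 1 — Angular frequency: ω = 2π·f = 2π·4890 = 3.072e+04 rad/s.
Step 2 — Component impedances:
  R: Z = R = 100 Ω
  L: Z = jωL = j·3.072e+04·0.005 = 0 + j153.6 Ω
Step 3 — Series combination: Z_total = R + L = 100 + j153.6 Ω = 183.3∠56.9° Ω.
Step 4 — Power factor: PF = cos(φ) = Re(Z)/|Z| = 100/183.304 = 0.5455.
Step 5 — Type: Im(Z) = 153.6 ⇒ lagging (phase φ = 56.9°).

PF = 0.5455 (lagging, φ = 56.9°)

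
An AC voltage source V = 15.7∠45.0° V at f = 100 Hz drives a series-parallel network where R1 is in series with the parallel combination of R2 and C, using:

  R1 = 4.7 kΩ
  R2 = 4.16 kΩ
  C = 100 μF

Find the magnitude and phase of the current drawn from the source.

Step 1 — Angular frequency: ω = 2π·f = 2π·100 = 628.3 rad/s.
Step 2 — Component impedances:
  R1: Z = R = 4700 Ω
  R2: Z = R = 4160 Ω
  C: Z = 1/(jωC) = -j/(ω·C) = 0 - j15.92 Ω
Step 3 — Parallel branch: R2 || C = 1/(1/R2 + 1/C) = 0.06089 - j15.92 Ω.
Step 4 — Series with R1: Z_total = R1 + (R2 || C) = 4700 - j15.92 Ω = 4700∠-0.2° Ω.
Step 5 — Source phasor: V = 15.7∠45.0° V = 11.1 + j11.1 V.
Step 6 — Ohm's law: I = V / Z_total = (11.1 + j11.1) / (4700 - j15.92) = 0.002354 + j0.00237 A.
Step 7 — Convert to polar: |I| = 0.00334 A, ∠I = 45.2°.

I = 0.00334∠45.2° A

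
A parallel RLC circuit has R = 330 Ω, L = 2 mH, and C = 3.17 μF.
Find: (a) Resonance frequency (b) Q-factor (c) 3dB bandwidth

Step 1 — Resonance: ω₀ = 1/√(LC) = 1/√(0.002·3.17e-06) = 1.256e+04 rad/s.
Step 2 — f₀ = ω₀/(2π) = 1999 Hz.
Step 3 — Parallel Q: Q = R/(ω₀L) = 330/(1.256e+04·0.002) = 13.14.
Step 4 — Bandwidth: Δω = ω₀/Q = 955.9 rad/s; BW = Δω/(2π) = 152.1 Hz.

(a) f₀ = 1999 Hz  (b) Q = 13.14  (c) BW = 152.1 Hz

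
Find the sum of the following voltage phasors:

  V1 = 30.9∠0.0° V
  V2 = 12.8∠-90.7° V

Step 1 — Convert each phasor to rectangular form:
  V1 = 30.9·(cos(0.0°) + j·sin(0.0°)) = 30.9 V
  V2 = 12.8·(cos(-90.7°) + j·sin(-90.7°)) = -0.1564 - j12.8 V
Step 2 — Sum components: V_total = 30.74 - j12.8 V.
Step 3 — Convert to polar: |V_total| = 33.3 V, ∠V_total = -22.6°.

V_total = 33.3∠-22.6° V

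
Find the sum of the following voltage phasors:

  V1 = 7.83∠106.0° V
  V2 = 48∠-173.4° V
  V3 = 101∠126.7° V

Step 1 — Convert each phasor to rectangular form:
  V1 = 7.83·(cos(106.0°) + j·sin(106.0°)) = -2.158 + j7.527 V
  V2 = 48·(cos(-173.4°) + j·sin(-173.4°)) = -47.68 - j5.517 V
  V3 = 101·(cos(126.7°) + j·sin(126.7°)) = -60.36 + j80.98 V
Step 2 — Sum components: V_total = -110.2 + j82.99 V.
Step 3 — Convert to polar: |V_total| = 138 V, ∠V_total = 143.0°.

V_total = 138∠143.0° V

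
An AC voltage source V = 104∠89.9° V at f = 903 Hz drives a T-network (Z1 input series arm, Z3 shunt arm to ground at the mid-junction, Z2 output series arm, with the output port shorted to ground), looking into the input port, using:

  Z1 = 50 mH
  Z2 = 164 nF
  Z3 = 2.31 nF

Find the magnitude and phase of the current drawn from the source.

Step 1 — Angular frequency: ω = 2π·f = 2π·903 = 5674 rad/s.
Step 2 — Component impedances:
  Z1: Z = jωL = j·5674·0.05 = 0 + j283.7 Ω
  Z2: Z = 1/(jωC) = -j/(ω·C) = 0 - j1075 Ω
  Z3: Z = 1/(jωC) = -j/(ω·C) = 0 - j7.63e+04 Ω
Step 3 — With the output port shorted to ground, the output series arm Z2 runs from the junction to ground; the shunt arm Z3 also runs from the junction to ground. They appear in parallel: Z3 || Z2 = 0 - j1060 Ω.
Step 4 — Series with input arm Z1: Z_in = Z1 + (Z3 || Z2) = 0 - j776.1 Ω = 776.1∠-90.0° Ω.
Step 5 — Source phasor: V = 104∠89.9° V = 0.1815 + j104 V.
Step 6 — Ohm's law: I = V / Z_total = (0.1815 + j104) / (0 - j776.1) = -0.134 + j0.0002339 A.
Step 7 — Convert to polar: |I| = 0.134 A, ∠I = 179.9°.

I = 0.134∠179.9° A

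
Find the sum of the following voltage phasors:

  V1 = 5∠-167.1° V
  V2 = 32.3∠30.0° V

Step 1 — Convert each phasor to rectangular form:
  V1 = 5·(cos(-167.1°) + j·sin(-167.1°)) = -4.874 - j1.116 V
  V2 = 32.3·(cos(30.0°) + j·sin(30.0°)) = 27.97 + j16.15 V
Step 2 — Sum components: V_total = 23.1 + j15.03 V.
Step 3 — Convert to polar: |V_total| = 27.56 V, ∠V_total = 33.1°.

V_total = 27.56∠33.1° V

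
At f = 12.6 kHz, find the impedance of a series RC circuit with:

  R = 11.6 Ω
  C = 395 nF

Step 1 — Angular frequency: ω = 2π·f = 2π·1.26e+04 = 7.917e+04 rad/s.
Step 2 — Component impedances:
  R: Z = R = 11.6 Ω
  C: Z = 1/(jωC) = -j/(ω·C) = 0 - j31.98 Ω
Step 3 — Series combination: Z_total = R + C = 11.6 - j31.98 Ω = 34.02∠-70.1° Ω.

Z = 11.6 - j31.98 Ω = 34.02∠-70.1° Ω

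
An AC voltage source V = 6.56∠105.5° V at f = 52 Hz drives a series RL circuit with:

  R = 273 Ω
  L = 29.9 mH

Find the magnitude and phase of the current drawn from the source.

Step 1 — Angular frequency: ω = 2π·f = 2π·52 = 326.7 rad/s.
Step 2 — Component impedances:
  R: Z = R = 273 Ω
  L: Z = jωL = j·326.7·0.0299 = 0 + j9.769 Ω
Step 3 — Series combination: Z_total = R + L = 273 + j9.769 Ω = 273.2∠2.0° Ω.
Step 4 — Source phasor: V = 6.56∠105.5° V = -1.753 + j6.321 V.
Step 5 — Ohm's law: I = V / Z_total = (-1.753 + j6.321) / (273 + j9.769) = -0.005586 + j0.02336 A.
Step 6 — Convert to polar: |I| = 0.02401 A, ∠I = 103.5°.

I = 0.02401∠103.5° A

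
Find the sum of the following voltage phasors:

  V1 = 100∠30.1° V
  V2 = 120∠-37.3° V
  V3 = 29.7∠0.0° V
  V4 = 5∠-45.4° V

Step 1 — Convert each phasor to rectangular form:
  V1 = 100·(cos(30.1°) + j·sin(30.1°)) = 86.52 + j50.15 V
  V2 = 120·(cos(-37.3°) + j·sin(-37.3°)) = 95.46 - j72.72 V
  V3 = 29.7·(cos(0.0°) + j·sin(0.0°)) = 29.7 V
  V4 = 5·(cos(-45.4°) + j·sin(-45.4°)) = 3.511 - j3.56 V
Step 2 — Sum components: V_total = 215.2 - j26.13 V.
Step 3 — Convert to polar: |V_total| = 216.8 V, ∠V_total = -6.9°.

V_total = 216.8∠-6.9° V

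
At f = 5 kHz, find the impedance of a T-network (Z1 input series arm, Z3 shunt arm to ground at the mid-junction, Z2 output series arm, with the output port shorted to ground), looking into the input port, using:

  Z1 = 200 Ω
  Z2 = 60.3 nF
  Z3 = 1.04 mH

Step 1 — Angular frequency: ω = 2π·f = 2π·5000 = 3.142e+04 rad/s.
Step 2 — Component impedances:
  Z1: Z = R = 200 Ω
  Z2: Z = 1/(jωC) = -j/(ω·C) = 0 - j527.9 Ω
  Z3: Z = jωL = j·3.142e+04·0.00104 = 0 + j32.67 Ω
Step 3 — With the output port shorted to ground, the output series arm Z2 runs from the junction to ground; the shunt arm Z3 also runs from the junction to ground. They appear in parallel: Z3 || Z2 = 0 + j34.83 Ω.
Step 4 — Series with input arm Z1: Z_in = Z1 + (Z3 || Z2) = 200 + j34.83 Ω = 203∠9.9° Ω.

Z = 200 + j34.83 Ω = 203∠9.9° Ω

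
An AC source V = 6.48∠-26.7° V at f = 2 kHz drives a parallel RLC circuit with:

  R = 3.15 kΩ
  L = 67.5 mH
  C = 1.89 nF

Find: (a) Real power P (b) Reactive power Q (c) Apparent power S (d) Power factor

Step 1 — Angular frequency: ω = 2π·f = 2π·2000 = 1.257e+04 rad/s.
Step 2 — Component impedances:
  R: Z = R = 3150 Ω
  L: Z = jωL = j·1.257e+04·0.0675 = 0 + j848.2 Ω
  C: Z = 1/(jωC) = -j/(ω·C) = 0 - j4.21e+04 Ω
Step 3 — Parallel combination: 1/Z_total = 1/R + 1/L + 1/C; Z_total = 221.2 + j804.9 Ω = 834.7∠74.6° Ω.
Step 4 — Source phasor: V = 6.48∠-26.7° V = 5.789 - j2.912 V.
Step 5 — Current: I = V / Z = -0.001526 - j0.007612 A = 0.007763∠-101.3° A.
Step 6 — Complex power: S = V·I* = 0.01333 + j0.04851 VA.
Step 7 — Real power: P = Re(S) = 0.01333 W.
Step 8 — Reactive power: Q = Im(S) = 0.04851 VAR.
Step 9 — Apparent power: |S| = 0.0503 VA.
Step 10 — Power factor: PF = P/|S| = 0.265 (lagging).

(a) P = 0.01333 W  (b) Q = 0.04851 VAR  (c) S = 0.0503 VA  (d) PF = 0.265 (lagging)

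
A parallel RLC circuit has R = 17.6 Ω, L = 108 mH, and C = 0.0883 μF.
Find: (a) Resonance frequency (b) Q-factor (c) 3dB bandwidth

Step 1 — Resonance: ω₀ = 1/√(LC) = 1/√(0.108·8.83e-08) = 1.024e+04 rad/s.
Step 2 — f₀ = ω₀/(2π) = 1630 Hz.
Step 3 — Parallel Q: Q = R/(ω₀L) = 17.6/(1.024e+04·0.108) = 0.01591.
Step 4 — Bandwidth: Δω = ω₀/Q = 6.435e+05 rad/s; BW = Δω/(2π) = 1.024e+05 Hz.

(a) f₀ = 1630 Hz  (b) Q = 0.01591  (c) BW = 1.024e+05 Hz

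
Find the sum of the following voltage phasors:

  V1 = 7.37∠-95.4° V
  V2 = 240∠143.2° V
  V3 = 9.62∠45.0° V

Step 1 — Convert each phasor to rectangular form:
  V1 = 7.37·(cos(-95.4°) + j·sin(-95.4°)) = -0.6936 - j7.337 V
  V2 = 240·(cos(143.2°) + j·sin(143.2°)) = -192.2 + j143.8 V
  V3 = 9.62·(cos(45.0°) + j·sin(45.0°)) = 6.802 + j6.802 V
Step 2 — Sum components: V_total = -186.1 + j143.2 V.
Step 3 — Convert to polar: |V_total| = 234.8 V, ∠V_total = 142.4°.

V_total = 234.8∠142.4° V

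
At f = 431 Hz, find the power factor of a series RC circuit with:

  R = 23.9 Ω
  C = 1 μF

Step 1 — Angular frequency: ω = 2π·f = 2π·431 = 2708 rad/s.
Step 2 — Component impedances:
  R: Z = R = 23.9 Ω
  C: Z = 1/(jωC) = -j/(ω·C) = 0 - j369.3 Ω
Step 3 — Series combination: Z_total = R + C = 23.9 - j369.3 Ω = 370∠-86.3° Ω.
Step 4 — Power factor: PF = cos(φ) = Re(Z)/|Z| = 23.9/370 = 0.06459.
Step 5 — Type: Im(Z) = -369.3 ⇒ leading (phase φ = -86.3°).

PF = 0.06459 (leading, φ = -86.3°)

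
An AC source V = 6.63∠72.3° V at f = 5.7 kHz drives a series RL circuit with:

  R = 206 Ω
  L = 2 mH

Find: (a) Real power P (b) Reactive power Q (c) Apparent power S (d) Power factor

Step 1 — Angular frequency: ω = 2π·f = 2π·5700 = 3.581e+04 rad/s.
Step 2 — Component impedances:
  R: Z = R = 206 Ω
  L: Z = jωL = j·3.581e+04·0.002 = 0 + j71.63 Ω
Step 3 — Series combination: Z_total = R + L = 206 + j71.63 Ω = 218.1∠19.2° Ω.
Step 4 — Source phasor: V = 6.63∠72.3° V = 2.016 + j6.316 V.
Step 5 — Current: I = V / Z = 0.01824 + j0.02432 A = 0.0304∠53.1° A.
Step 6 — Complex power: S = V·I* = 0.1904 + j0.06619 VA.
Step 7 — Real power: P = Re(S) = 0.1904 W.
Step 8 — Reactive power: Q = Im(S) = 0.06619 VAR.
Step 9 — Apparent power: |S| = 0.2015 VA.
Step 10 — Power factor: PF = P/|S| = 0.9445 (lagging).

(a) P = 0.1904 W  (b) Q = 0.06619 VAR  (c) S = 0.2015 VA  (d) PF = 0.9445 (lagging)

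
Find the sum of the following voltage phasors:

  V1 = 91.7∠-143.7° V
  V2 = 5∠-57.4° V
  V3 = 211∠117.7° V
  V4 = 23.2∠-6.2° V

Step 1 — Convert each phasor to rectangular form:
  V1 = 91.7·(cos(-143.7°) + j·sin(-143.7°)) = -73.9 - j54.29 V
  V2 = 5·(cos(-57.4°) + j·sin(-57.4°)) = 2.694 - j4.212 V
  V3 = 211·(cos(117.7°) + j·sin(117.7°)) = -98.08 + j186.8 V
  V4 = 23.2·(cos(-6.2°) + j·sin(-6.2°)) = 23.06 - j2.506 V
Step 2 — Sum components: V_total = -146.2 + j125.8 V.
Step 3 — Convert to polar: |V_total| = 192.9 V, ∠V_total = 139.3°.

V_total = 192.9∠139.3° V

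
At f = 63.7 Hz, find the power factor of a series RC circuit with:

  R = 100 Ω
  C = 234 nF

Step 1 — Angular frequency: ω = 2π·f = 2π·63.7 = 400.2 rad/s.
Step 2 — Component impedances:
  R: Z = R = 100 Ω
  C: Z = 1/(jωC) = -j/(ω·C) = 0 - j1.068e+04 Ω
Step 3 — Series combination: Z_total = R + C = 100 - j1.068e+04 Ω = 1.068e+04∠-89.5° Ω.
Step 4 — Power factor: PF = cos(φ) = Re(Z)/|Z| = 100/10678 = 0.009365.
Step 5 — Type: Im(Z) = -1.068e+04 ⇒ leading (phase φ = -89.5°).

PF = 0.009365 (leading, φ = -89.5°)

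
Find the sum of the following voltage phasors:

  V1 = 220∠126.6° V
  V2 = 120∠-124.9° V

Step 1 — Convert each phasor to rectangular form:
  V1 = 220·(cos(126.6°) + j·sin(126.6°)) = -131.2 + j176.6 V
  V2 = 120·(cos(-124.9°) + j·sin(-124.9°)) = -68.66 - j98.42 V
Step 2 — Sum components: V_total = -199.8 + j78.2 V.
Step 3 — Convert to polar: |V_total| = 214.6 V, ∠V_total = 158.6°.

V_total = 214.6∠158.6° V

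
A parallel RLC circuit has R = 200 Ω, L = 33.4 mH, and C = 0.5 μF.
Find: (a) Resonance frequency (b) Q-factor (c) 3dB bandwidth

Step 1 — Resonance: ω₀ = 1/√(LC) = 1/√(0.0334·5e-07) = 7738 rad/s.
Step 2 — f₀ = ω₀/(2π) = 1232 Hz.
Step 3 — Parallel Q: Q = R/(ω₀L) = 200/(7738·0.0334) = 0.7738.
Step 4 — Bandwidth: Δω = ω₀/Q = 1e+04 rad/s; BW = Δω/(2π) = 1592 Hz.

(a) f₀ = 1232 Hz  (b) Q = 0.7738  (c) BW = 1592 Hz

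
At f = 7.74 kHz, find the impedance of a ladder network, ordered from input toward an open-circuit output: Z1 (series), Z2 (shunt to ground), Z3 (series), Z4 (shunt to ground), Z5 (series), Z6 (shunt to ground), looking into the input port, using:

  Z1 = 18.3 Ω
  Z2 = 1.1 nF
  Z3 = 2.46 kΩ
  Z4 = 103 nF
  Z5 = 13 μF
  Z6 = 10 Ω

Step 1 — Angular frequency: ω = 2π·f = 2π·7740 = 4.863e+04 rad/s.
Step 2 — Component impedances:
  Z1: Z = R = 18.3 Ω
  Z2: Z = 1/(jωC) = -j/(ω·C) = 0 - j1.869e+04 Ω
  Z3: Z = R = 2460 Ω
  Z4: Z = 1/(jωC) = -j/(ω·C) = 0 - j199.6 Ω
  Z5: Z = 1/(jωC) = -j/(ω·C) = 0 - j1.582 Ω
  Z6: Z = R = 10 Ω
Step 3 — Ladder network (open output): work backward from the far end, alternating series and parallel combinations. Z_in = 2445 - j322.7 Ω = 2466∠-7.5° Ω.

Z = 2445 - j322.7 Ω = 2466∠-7.5° Ω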